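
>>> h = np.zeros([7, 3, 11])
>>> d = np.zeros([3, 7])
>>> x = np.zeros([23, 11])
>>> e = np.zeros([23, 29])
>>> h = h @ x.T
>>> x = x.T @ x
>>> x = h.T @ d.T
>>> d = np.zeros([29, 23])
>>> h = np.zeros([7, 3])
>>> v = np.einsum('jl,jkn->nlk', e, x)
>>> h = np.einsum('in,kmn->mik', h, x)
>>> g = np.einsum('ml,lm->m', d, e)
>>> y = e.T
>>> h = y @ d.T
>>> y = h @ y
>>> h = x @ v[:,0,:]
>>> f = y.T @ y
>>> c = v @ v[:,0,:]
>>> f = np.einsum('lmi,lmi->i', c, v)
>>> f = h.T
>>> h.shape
(23, 3, 3)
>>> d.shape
(29, 23)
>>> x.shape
(23, 3, 3)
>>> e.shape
(23, 29)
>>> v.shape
(3, 29, 3)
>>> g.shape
(29,)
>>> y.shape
(29, 23)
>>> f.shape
(3, 3, 23)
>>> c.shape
(3, 29, 3)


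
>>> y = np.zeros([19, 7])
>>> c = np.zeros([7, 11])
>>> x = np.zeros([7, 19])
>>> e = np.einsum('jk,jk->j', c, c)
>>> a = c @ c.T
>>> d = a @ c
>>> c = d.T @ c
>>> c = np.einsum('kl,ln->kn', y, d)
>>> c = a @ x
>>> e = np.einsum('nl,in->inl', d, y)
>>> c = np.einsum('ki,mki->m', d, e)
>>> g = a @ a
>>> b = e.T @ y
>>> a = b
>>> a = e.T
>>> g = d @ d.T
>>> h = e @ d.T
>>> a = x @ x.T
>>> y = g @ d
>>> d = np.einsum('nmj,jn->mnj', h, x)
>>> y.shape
(7, 11)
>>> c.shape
(19,)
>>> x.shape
(7, 19)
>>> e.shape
(19, 7, 11)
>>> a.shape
(7, 7)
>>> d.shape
(7, 19, 7)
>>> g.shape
(7, 7)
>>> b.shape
(11, 7, 7)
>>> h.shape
(19, 7, 7)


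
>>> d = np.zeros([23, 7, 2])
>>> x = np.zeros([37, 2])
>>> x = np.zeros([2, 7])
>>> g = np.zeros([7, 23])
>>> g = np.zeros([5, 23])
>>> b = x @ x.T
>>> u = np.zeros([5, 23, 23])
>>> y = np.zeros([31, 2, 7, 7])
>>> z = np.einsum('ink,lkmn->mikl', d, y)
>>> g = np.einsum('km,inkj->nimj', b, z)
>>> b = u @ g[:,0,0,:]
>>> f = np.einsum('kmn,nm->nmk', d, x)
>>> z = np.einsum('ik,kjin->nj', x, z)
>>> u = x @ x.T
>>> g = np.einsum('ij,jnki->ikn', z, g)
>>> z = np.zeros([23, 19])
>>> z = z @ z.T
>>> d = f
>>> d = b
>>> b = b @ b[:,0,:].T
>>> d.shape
(5, 23, 31)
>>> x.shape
(2, 7)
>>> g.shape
(31, 2, 7)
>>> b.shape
(5, 23, 5)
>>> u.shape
(2, 2)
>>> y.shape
(31, 2, 7, 7)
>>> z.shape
(23, 23)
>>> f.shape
(2, 7, 23)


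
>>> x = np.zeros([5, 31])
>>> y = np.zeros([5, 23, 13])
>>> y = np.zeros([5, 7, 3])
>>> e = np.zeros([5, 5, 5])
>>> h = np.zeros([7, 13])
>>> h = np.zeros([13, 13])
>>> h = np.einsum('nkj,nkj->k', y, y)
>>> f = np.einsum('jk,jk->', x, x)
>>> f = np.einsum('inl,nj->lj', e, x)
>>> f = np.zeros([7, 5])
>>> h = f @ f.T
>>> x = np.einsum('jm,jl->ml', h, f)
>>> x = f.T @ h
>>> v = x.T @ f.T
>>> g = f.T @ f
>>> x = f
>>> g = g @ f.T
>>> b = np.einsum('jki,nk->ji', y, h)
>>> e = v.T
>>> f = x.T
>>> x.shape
(7, 5)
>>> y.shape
(5, 7, 3)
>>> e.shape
(7, 7)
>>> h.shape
(7, 7)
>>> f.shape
(5, 7)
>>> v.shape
(7, 7)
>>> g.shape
(5, 7)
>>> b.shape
(5, 3)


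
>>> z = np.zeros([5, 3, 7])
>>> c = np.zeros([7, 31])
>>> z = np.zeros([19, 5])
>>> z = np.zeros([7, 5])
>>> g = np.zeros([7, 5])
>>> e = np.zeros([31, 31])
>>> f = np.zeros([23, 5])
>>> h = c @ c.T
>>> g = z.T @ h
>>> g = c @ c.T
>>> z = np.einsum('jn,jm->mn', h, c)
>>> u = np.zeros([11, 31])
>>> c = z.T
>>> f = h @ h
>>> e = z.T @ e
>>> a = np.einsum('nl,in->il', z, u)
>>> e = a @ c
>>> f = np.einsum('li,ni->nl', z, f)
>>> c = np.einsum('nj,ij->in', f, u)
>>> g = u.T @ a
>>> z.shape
(31, 7)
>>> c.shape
(11, 7)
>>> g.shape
(31, 7)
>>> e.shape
(11, 31)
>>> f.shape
(7, 31)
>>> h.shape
(7, 7)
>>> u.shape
(11, 31)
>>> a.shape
(11, 7)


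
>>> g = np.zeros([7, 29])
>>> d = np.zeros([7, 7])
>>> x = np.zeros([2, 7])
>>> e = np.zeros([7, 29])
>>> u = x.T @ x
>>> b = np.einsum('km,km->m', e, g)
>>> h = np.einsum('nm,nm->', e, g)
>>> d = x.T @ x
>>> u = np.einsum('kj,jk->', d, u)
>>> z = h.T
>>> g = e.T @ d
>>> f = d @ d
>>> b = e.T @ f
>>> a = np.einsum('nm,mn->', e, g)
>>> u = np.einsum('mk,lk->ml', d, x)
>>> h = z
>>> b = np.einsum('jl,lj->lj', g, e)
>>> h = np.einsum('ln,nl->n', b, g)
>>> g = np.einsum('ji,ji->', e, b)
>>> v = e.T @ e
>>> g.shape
()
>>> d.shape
(7, 7)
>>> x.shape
(2, 7)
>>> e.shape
(7, 29)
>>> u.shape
(7, 2)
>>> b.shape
(7, 29)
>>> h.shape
(29,)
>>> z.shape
()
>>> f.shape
(7, 7)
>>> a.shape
()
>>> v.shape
(29, 29)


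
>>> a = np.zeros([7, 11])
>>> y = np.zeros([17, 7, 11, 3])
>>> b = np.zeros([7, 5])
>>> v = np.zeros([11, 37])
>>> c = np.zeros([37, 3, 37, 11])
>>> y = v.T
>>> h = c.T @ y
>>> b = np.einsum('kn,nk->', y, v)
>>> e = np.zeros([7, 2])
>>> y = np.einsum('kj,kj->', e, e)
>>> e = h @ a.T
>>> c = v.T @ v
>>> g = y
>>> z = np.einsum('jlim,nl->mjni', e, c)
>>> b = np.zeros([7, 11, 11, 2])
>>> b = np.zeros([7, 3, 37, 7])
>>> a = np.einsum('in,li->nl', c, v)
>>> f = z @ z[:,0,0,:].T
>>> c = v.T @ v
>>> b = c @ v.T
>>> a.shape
(37, 11)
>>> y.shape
()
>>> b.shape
(37, 11)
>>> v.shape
(11, 37)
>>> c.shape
(37, 37)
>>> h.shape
(11, 37, 3, 11)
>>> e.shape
(11, 37, 3, 7)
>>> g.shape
()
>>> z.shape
(7, 11, 37, 3)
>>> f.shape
(7, 11, 37, 7)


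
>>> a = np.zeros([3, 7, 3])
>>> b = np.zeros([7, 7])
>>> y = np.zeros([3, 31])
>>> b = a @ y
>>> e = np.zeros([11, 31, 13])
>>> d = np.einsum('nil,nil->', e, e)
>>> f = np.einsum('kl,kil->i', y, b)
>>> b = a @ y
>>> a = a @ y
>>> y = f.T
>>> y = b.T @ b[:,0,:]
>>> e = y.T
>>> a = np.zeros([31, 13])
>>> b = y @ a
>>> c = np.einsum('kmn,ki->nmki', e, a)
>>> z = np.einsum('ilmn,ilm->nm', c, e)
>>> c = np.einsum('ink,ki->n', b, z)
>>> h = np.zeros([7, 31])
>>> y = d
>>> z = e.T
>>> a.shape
(31, 13)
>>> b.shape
(31, 7, 13)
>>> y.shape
()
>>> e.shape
(31, 7, 31)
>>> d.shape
()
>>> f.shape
(7,)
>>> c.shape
(7,)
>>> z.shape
(31, 7, 31)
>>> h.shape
(7, 31)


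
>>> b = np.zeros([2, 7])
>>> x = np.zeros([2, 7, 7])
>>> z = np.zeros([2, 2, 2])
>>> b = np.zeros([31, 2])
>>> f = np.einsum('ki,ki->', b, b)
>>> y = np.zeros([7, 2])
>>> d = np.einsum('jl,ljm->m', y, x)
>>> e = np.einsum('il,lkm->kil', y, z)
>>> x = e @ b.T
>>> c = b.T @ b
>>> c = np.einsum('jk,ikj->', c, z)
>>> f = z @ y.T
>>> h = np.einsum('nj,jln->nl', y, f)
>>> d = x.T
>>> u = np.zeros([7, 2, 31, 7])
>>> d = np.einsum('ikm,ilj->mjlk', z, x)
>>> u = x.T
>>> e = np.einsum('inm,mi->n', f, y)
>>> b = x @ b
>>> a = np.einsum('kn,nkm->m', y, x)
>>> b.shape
(2, 7, 2)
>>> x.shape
(2, 7, 31)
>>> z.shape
(2, 2, 2)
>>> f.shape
(2, 2, 7)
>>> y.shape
(7, 2)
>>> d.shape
(2, 31, 7, 2)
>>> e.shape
(2,)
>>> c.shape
()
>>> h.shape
(7, 2)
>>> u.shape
(31, 7, 2)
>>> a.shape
(31,)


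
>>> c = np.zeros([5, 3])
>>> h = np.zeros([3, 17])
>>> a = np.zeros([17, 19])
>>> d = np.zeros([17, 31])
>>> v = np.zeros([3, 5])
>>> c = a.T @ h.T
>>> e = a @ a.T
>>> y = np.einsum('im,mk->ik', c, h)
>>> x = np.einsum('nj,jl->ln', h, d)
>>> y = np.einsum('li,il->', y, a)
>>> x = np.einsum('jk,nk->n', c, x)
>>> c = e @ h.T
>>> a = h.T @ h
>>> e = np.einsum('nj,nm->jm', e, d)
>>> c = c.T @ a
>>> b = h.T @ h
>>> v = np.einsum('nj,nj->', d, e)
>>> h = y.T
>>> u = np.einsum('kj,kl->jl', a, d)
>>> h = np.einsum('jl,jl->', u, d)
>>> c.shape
(3, 17)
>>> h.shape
()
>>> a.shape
(17, 17)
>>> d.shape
(17, 31)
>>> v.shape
()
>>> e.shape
(17, 31)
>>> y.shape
()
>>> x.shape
(31,)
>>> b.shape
(17, 17)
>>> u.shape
(17, 31)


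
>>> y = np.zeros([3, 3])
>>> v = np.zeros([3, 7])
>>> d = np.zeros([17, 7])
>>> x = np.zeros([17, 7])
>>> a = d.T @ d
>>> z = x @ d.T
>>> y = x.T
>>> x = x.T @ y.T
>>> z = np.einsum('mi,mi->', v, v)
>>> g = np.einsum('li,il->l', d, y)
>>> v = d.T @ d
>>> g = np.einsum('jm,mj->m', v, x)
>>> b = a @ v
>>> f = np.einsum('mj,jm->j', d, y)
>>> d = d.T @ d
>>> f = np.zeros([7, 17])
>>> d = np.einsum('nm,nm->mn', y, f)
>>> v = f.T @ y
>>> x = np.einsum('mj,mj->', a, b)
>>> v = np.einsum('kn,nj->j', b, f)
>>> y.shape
(7, 17)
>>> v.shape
(17,)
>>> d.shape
(17, 7)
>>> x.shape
()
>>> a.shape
(7, 7)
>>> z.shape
()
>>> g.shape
(7,)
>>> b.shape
(7, 7)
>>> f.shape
(7, 17)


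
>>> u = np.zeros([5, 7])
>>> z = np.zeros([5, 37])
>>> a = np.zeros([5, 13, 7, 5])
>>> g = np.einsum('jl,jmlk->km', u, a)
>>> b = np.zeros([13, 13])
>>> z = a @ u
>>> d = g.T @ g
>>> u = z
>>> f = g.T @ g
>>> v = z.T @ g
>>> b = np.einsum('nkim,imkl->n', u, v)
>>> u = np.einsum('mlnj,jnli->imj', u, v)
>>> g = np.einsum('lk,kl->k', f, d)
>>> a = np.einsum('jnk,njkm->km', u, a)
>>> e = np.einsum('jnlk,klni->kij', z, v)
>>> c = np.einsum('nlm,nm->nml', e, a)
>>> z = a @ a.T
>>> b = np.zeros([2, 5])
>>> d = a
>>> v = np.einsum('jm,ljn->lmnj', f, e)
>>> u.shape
(13, 5, 7)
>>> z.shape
(7, 7)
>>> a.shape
(7, 5)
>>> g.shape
(13,)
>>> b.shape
(2, 5)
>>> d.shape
(7, 5)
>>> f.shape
(13, 13)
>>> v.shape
(7, 13, 5, 13)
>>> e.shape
(7, 13, 5)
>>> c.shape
(7, 5, 13)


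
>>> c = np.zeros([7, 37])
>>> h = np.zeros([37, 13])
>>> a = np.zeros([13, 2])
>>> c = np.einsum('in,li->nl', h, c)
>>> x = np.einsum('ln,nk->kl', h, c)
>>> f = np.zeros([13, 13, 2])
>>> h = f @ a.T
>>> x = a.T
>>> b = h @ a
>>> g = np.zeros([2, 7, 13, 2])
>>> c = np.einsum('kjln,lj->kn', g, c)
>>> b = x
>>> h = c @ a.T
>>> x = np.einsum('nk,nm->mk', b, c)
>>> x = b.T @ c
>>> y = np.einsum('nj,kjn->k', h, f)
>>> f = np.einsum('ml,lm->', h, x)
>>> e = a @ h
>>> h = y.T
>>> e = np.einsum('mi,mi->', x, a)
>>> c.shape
(2, 2)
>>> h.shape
(13,)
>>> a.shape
(13, 2)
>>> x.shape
(13, 2)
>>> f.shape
()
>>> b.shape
(2, 13)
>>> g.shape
(2, 7, 13, 2)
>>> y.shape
(13,)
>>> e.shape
()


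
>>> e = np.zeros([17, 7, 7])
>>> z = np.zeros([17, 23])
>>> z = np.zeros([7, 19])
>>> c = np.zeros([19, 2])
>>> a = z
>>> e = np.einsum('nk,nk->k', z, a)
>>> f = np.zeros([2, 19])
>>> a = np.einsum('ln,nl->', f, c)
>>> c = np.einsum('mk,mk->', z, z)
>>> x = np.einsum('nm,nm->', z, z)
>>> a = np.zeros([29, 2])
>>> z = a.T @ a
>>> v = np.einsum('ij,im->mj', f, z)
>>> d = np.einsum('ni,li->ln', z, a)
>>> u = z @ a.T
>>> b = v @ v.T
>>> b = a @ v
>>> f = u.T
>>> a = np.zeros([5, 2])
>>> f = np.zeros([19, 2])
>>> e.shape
(19,)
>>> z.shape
(2, 2)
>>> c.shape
()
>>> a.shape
(5, 2)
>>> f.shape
(19, 2)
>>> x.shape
()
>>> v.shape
(2, 19)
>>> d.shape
(29, 2)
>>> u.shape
(2, 29)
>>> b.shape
(29, 19)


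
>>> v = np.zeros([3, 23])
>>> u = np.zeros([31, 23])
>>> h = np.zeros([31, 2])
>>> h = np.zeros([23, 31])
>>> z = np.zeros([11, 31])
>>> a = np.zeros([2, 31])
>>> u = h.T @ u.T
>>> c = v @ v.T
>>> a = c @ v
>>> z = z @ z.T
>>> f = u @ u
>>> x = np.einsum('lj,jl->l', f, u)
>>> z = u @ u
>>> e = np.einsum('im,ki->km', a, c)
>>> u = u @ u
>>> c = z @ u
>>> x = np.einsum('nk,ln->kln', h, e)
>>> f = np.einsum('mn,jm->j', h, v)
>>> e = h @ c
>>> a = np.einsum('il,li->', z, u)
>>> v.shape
(3, 23)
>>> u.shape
(31, 31)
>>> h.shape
(23, 31)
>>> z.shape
(31, 31)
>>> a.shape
()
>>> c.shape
(31, 31)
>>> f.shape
(3,)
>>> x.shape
(31, 3, 23)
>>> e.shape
(23, 31)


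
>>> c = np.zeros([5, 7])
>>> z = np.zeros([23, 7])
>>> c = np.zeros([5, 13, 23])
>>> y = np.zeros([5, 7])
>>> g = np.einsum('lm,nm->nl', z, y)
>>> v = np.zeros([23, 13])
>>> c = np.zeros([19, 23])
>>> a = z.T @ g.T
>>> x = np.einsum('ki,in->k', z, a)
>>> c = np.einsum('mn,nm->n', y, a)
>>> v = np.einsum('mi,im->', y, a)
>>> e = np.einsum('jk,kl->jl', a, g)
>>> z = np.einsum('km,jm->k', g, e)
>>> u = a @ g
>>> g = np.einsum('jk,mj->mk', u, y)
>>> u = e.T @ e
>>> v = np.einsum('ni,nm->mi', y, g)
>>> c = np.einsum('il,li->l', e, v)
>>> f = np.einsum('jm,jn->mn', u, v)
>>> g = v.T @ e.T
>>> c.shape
(23,)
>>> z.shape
(5,)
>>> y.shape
(5, 7)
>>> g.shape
(7, 7)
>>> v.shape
(23, 7)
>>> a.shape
(7, 5)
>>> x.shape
(23,)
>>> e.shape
(7, 23)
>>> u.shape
(23, 23)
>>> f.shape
(23, 7)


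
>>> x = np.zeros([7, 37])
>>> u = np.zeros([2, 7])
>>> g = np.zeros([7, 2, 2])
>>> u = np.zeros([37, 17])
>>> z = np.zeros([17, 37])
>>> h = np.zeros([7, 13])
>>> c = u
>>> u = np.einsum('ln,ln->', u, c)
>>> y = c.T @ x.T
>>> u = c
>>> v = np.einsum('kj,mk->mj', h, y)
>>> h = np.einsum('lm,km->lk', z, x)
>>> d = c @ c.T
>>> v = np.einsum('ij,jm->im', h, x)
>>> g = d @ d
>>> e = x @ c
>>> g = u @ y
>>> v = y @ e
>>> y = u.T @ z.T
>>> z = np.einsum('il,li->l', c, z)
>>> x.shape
(7, 37)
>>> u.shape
(37, 17)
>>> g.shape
(37, 7)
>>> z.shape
(17,)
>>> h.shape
(17, 7)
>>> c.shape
(37, 17)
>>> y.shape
(17, 17)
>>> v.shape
(17, 17)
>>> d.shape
(37, 37)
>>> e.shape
(7, 17)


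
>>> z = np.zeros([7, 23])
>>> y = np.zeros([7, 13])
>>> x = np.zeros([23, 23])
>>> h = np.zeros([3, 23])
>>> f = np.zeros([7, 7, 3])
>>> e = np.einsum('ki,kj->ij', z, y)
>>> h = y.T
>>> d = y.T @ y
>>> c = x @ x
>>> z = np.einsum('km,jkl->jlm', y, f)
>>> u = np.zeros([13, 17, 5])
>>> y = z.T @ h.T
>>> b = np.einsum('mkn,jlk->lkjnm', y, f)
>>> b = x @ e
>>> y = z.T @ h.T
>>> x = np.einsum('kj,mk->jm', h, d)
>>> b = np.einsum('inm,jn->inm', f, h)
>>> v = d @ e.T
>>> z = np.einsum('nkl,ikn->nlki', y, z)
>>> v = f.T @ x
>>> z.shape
(13, 13, 3, 7)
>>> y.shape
(13, 3, 13)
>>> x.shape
(7, 13)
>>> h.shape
(13, 7)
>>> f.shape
(7, 7, 3)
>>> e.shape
(23, 13)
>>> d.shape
(13, 13)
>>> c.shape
(23, 23)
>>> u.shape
(13, 17, 5)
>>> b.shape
(7, 7, 3)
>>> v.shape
(3, 7, 13)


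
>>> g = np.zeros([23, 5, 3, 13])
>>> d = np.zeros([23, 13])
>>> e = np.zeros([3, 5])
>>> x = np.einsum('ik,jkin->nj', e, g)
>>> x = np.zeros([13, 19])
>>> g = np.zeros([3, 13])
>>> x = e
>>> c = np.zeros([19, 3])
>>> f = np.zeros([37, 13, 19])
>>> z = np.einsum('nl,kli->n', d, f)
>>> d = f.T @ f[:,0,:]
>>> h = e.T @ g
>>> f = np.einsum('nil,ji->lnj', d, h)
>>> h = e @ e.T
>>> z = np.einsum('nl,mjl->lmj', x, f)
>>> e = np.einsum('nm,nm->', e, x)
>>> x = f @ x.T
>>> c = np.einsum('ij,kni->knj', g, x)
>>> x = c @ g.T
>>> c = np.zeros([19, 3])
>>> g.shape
(3, 13)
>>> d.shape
(19, 13, 19)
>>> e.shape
()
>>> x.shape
(19, 19, 3)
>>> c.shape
(19, 3)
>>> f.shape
(19, 19, 5)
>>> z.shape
(5, 19, 19)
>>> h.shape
(3, 3)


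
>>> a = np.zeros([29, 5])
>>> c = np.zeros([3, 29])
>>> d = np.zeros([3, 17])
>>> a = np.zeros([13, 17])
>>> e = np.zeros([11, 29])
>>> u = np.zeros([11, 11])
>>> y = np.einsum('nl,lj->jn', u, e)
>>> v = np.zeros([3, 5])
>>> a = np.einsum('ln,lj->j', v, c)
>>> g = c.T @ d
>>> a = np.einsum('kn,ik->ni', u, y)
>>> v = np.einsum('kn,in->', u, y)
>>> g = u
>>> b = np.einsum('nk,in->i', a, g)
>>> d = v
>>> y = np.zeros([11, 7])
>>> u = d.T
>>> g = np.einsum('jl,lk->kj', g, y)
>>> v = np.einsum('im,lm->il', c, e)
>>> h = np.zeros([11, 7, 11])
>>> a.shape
(11, 29)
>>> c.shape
(3, 29)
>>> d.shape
()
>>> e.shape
(11, 29)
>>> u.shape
()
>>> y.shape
(11, 7)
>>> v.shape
(3, 11)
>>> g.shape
(7, 11)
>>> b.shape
(11,)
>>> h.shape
(11, 7, 11)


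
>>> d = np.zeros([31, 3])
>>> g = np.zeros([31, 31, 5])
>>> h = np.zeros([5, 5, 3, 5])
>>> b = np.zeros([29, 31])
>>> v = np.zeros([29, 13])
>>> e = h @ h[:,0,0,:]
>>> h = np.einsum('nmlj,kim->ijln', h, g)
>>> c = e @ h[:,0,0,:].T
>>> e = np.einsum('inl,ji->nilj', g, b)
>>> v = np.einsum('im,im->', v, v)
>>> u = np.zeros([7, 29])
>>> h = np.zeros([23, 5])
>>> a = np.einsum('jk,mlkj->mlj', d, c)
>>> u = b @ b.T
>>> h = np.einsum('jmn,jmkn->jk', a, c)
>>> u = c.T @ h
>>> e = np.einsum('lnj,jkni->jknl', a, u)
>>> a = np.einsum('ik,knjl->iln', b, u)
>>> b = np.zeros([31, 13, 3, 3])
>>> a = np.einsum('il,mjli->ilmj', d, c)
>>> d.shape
(31, 3)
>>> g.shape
(31, 31, 5)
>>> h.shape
(5, 3)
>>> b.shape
(31, 13, 3, 3)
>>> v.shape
()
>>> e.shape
(31, 3, 5, 5)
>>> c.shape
(5, 5, 3, 31)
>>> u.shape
(31, 3, 5, 3)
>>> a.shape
(31, 3, 5, 5)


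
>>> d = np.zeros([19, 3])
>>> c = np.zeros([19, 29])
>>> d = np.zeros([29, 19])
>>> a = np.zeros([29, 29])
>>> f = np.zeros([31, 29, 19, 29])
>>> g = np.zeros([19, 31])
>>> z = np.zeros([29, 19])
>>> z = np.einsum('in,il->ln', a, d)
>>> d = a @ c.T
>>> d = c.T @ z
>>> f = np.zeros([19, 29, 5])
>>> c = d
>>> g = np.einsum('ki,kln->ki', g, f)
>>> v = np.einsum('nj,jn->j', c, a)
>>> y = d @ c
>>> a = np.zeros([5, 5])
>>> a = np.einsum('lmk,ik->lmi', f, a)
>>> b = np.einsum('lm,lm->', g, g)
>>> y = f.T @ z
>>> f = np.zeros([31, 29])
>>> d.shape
(29, 29)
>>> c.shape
(29, 29)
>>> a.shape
(19, 29, 5)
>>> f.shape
(31, 29)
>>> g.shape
(19, 31)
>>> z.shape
(19, 29)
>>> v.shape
(29,)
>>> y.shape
(5, 29, 29)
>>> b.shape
()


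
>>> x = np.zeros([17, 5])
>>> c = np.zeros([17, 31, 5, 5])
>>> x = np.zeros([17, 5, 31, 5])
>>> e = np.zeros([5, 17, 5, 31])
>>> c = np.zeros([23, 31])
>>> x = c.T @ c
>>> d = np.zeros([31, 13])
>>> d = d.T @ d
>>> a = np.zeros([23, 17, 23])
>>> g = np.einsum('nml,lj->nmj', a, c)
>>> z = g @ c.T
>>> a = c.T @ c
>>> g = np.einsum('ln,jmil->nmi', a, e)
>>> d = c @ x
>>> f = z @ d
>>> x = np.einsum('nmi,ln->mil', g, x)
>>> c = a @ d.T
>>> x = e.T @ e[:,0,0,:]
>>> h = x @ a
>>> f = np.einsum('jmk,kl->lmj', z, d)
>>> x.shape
(31, 5, 17, 31)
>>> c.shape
(31, 23)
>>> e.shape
(5, 17, 5, 31)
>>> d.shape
(23, 31)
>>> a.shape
(31, 31)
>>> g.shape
(31, 17, 5)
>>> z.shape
(23, 17, 23)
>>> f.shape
(31, 17, 23)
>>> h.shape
(31, 5, 17, 31)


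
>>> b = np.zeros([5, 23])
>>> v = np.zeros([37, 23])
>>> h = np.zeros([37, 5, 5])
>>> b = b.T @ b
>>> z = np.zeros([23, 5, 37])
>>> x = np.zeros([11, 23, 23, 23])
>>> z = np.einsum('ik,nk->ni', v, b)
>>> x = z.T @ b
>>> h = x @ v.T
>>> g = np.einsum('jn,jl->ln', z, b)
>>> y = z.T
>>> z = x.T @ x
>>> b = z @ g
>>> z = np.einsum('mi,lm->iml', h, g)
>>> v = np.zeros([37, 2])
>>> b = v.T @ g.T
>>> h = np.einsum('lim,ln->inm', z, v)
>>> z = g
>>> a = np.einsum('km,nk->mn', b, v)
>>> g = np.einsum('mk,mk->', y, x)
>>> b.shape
(2, 23)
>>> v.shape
(37, 2)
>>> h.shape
(37, 2, 23)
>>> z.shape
(23, 37)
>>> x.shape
(37, 23)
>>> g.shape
()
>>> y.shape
(37, 23)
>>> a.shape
(23, 37)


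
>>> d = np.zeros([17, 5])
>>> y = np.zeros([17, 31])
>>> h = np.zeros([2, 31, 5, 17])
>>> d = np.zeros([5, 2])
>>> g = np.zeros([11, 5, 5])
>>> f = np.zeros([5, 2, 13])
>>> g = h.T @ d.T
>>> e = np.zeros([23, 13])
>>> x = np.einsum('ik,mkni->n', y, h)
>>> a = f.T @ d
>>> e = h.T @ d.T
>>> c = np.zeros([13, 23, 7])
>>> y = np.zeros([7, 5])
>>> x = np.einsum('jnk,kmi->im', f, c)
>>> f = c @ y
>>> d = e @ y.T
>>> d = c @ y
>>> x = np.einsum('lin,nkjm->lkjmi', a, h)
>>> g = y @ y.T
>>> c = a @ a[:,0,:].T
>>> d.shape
(13, 23, 5)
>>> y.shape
(7, 5)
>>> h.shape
(2, 31, 5, 17)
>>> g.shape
(7, 7)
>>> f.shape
(13, 23, 5)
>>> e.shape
(17, 5, 31, 5)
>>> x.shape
(13, 31, 5, 17, 2)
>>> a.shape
(13, 2, 2)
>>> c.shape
(13, 2, 13)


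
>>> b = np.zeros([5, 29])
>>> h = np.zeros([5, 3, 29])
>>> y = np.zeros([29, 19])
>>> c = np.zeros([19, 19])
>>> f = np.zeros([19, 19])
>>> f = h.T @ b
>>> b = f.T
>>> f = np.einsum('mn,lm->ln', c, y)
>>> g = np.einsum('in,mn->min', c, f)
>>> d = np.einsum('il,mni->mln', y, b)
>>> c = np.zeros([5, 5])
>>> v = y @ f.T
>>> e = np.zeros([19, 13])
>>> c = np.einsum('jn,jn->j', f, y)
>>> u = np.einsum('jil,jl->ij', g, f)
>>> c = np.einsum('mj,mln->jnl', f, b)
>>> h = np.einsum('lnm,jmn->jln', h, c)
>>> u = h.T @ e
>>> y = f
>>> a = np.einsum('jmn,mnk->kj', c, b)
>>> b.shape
(29, 3, 29)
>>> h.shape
(19, 5, 3)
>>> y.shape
(29, 19)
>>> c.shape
(19, 29, 3)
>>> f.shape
(29, 19)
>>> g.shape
(29, 19, 19)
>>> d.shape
(29, 19, 3)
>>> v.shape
(29, 29)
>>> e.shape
(19, 13)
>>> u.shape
(3, 5, 13)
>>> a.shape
(29, 19)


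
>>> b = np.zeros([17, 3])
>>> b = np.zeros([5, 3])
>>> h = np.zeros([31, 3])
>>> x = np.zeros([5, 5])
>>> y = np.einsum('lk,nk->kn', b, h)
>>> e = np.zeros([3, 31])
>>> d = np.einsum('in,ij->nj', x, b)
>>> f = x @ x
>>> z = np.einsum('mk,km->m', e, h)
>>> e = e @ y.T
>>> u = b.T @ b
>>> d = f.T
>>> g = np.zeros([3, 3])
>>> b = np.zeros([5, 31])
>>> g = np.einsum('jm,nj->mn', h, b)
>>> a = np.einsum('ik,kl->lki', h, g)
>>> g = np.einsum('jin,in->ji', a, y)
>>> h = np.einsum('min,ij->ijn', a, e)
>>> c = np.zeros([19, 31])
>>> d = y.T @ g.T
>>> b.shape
(5, 31)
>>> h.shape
(3, 3, 31)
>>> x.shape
(5, 5)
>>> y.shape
(3, 31)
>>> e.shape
(3, 3)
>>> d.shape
(31, 5)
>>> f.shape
(5, 5)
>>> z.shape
(3,)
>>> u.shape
(3, 3)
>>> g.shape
(5, 3)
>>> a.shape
(5, 3, 31)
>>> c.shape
(19, 31)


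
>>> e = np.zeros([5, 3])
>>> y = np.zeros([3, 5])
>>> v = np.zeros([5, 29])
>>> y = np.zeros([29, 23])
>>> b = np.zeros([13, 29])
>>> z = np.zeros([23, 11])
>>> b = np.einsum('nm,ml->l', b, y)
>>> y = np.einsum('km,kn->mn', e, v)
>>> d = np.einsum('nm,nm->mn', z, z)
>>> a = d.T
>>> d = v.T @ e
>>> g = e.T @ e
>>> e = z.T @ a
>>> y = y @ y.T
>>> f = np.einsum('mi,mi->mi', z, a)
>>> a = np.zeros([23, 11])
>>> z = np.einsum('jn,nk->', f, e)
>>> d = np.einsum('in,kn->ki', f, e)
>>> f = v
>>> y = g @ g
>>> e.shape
(11, 11)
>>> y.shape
(3, 3)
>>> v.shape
(5, 29)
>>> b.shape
(23,)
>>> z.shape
()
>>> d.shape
(11, 23)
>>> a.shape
(23, 11)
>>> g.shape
(3, 3)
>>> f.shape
(5, 29)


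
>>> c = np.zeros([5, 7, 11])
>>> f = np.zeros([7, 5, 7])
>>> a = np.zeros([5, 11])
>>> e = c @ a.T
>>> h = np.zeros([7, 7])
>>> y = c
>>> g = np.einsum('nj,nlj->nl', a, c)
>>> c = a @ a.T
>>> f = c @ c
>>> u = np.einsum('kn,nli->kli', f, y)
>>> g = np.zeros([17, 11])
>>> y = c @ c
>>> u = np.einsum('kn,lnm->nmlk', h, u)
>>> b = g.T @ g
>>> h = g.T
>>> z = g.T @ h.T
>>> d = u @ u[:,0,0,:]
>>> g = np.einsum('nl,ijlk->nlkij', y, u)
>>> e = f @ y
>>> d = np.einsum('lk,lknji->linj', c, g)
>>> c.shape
(5, 5)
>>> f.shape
(5, 5)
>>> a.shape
(5, 11)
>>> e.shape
(5, 5)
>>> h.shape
(11, 17)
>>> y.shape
(5, 5)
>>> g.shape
(5, 5, 7, 7, 11)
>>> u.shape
(7, 11, 5, 7)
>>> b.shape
(11, 11)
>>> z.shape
(11, 11)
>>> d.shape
(5, 11, 7, 7)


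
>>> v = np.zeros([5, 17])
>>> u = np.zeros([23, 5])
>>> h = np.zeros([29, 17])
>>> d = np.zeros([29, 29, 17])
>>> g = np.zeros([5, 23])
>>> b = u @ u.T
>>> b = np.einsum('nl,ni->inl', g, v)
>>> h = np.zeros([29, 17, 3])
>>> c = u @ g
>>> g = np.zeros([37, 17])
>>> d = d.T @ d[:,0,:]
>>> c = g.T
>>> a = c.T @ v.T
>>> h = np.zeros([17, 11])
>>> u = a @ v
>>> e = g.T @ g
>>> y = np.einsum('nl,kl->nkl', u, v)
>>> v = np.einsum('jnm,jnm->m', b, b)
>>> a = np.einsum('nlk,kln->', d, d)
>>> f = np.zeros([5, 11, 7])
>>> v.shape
(23,)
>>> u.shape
(37, 17)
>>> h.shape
(17, 11)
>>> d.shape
(17, 29, 17)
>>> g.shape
(37, 17)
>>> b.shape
(17, 5, 23)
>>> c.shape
(17, 37)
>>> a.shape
()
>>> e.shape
(17, 17)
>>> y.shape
(37, 5, 17)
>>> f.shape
(5, 11, 7)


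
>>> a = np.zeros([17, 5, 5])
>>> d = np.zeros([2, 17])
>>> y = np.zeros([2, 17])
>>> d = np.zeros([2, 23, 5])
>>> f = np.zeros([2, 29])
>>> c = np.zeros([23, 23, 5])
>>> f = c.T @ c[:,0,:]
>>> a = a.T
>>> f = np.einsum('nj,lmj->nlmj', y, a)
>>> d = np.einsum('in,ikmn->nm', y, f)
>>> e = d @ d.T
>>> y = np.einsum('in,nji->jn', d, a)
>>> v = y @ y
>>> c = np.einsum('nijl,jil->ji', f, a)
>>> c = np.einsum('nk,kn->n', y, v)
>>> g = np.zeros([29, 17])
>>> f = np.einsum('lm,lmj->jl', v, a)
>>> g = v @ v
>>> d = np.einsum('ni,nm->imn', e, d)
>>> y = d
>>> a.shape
(5, 5, 17)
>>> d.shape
(17, 5, 17)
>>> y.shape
(17, 5, 17)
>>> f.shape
(17, 5)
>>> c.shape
(5,)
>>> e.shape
(17, 17)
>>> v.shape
(5, 5)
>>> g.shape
(5, 5)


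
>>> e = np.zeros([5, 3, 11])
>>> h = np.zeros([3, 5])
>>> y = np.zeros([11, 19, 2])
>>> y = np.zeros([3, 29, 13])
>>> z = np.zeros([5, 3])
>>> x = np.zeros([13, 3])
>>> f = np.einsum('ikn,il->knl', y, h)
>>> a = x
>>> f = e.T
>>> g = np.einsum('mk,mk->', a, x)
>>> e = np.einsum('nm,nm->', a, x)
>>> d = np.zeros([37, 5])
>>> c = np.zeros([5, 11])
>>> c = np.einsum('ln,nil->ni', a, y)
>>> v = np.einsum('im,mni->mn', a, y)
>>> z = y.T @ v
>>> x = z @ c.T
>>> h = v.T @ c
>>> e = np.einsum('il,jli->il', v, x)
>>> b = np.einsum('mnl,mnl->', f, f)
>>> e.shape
(3, 29)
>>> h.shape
(29, 29)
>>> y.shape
(3, 29, 13)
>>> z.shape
(13, 29, 29)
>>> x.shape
(13, 29, 3)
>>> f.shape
(11, 3, 5)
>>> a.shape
(13, 3)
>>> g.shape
()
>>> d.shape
(37, 5)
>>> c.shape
(3, 29)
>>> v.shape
(3, 29)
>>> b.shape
()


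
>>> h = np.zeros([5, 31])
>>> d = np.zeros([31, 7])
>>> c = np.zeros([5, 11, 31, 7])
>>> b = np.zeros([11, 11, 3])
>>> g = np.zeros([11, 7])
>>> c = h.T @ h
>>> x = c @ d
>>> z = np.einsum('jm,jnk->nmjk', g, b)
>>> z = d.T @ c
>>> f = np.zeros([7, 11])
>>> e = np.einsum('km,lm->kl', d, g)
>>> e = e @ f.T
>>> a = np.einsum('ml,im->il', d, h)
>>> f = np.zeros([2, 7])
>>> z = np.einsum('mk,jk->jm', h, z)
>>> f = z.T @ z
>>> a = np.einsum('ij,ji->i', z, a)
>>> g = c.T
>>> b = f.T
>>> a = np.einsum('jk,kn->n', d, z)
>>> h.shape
(5, 31)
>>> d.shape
(31, 7)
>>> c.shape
(31, 31)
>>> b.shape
(5, 5)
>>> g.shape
(31, 31)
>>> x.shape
(31, 7)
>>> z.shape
(7, 5)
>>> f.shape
(5, 5)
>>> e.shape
(31, 7)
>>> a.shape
(5,)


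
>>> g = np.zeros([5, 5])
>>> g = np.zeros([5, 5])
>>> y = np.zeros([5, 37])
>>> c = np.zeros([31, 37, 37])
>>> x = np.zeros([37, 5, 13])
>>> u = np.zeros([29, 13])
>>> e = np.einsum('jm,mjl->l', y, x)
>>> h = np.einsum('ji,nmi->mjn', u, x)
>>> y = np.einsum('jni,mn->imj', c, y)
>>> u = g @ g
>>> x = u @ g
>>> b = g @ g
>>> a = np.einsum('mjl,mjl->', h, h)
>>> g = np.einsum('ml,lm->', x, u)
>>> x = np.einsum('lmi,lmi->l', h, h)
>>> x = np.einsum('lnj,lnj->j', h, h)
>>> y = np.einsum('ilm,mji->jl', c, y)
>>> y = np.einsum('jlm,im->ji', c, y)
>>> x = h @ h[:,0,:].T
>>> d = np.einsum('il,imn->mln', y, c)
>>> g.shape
()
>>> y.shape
(31, 5)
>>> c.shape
(31, 37, 37)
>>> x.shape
(5, 29, 5)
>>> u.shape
(5, 5)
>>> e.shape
(13,)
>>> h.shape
(5, 29, 37)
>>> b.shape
(5, 5)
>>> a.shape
()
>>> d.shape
(37, 5, 37)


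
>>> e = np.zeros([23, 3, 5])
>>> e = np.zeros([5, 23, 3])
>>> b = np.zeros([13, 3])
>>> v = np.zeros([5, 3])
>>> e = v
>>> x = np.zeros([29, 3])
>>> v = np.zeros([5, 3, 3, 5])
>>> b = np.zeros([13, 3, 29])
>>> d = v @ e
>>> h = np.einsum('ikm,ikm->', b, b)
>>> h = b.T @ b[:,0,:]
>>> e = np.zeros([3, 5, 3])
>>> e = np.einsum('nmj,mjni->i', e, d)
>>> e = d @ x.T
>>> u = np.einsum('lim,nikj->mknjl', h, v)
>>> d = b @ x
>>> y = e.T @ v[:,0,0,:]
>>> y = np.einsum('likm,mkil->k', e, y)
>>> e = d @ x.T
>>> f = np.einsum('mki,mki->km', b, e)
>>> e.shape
(13, 3, 29)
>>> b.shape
(13, 3, 29)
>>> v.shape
(5, 3, 3, 5)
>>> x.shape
(29, 3)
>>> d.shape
(13, 3, 3)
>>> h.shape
(29, 3, 29)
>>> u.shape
(29, 3, 5, 5, 29)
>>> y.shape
(3,)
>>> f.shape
(3, 13)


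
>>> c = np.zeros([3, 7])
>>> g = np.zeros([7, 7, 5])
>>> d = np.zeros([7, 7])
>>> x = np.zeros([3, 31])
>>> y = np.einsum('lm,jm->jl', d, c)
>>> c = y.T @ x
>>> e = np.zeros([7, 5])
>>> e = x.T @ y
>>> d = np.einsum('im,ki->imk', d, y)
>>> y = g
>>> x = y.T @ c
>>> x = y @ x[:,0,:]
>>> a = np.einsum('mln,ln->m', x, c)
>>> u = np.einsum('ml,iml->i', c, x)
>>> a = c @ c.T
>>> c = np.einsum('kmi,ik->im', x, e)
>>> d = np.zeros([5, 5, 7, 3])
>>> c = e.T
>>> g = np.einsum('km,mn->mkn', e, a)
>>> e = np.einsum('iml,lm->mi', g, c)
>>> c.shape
(7, 31)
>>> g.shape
(7, 31, 7)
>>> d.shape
(5, 5, 7, 3)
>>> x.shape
(7, 7, 31)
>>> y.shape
(7, 7, 5)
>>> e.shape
(31, 7)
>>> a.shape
(7, 7)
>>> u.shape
(7,)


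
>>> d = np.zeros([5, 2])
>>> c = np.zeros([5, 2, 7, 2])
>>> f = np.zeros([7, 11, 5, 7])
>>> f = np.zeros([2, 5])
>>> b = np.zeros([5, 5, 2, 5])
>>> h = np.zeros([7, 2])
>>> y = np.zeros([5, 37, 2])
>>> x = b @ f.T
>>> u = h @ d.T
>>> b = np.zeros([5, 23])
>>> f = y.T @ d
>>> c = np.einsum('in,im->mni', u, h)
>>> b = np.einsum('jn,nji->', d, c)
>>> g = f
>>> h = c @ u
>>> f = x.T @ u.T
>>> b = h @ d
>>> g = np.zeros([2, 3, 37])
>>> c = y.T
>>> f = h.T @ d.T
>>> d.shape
(5, 2)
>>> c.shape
(2, 37, 5)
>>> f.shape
(5, 5, 5)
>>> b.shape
(2, 5, 2)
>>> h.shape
(2, 5, 5)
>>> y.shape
(5, 37, 2)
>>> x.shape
(5, 5, 2, 2)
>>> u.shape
(7, 5)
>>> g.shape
(2, 3, 37)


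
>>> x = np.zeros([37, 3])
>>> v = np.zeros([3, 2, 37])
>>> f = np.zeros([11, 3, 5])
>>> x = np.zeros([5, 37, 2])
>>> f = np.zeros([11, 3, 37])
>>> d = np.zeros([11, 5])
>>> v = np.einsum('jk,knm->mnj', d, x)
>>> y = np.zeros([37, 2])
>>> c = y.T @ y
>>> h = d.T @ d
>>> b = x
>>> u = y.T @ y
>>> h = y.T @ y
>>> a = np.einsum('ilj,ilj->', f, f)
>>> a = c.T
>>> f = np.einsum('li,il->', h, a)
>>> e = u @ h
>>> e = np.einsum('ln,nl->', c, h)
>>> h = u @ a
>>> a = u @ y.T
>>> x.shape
(5, 37, 2)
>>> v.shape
(2, 37, 11)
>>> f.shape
()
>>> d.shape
(11, 5)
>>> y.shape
(37, 2)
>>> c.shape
(2, 2)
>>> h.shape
(2, 2)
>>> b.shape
(5, 37, 2)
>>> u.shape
(2, 2)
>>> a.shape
(2, 37)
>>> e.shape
()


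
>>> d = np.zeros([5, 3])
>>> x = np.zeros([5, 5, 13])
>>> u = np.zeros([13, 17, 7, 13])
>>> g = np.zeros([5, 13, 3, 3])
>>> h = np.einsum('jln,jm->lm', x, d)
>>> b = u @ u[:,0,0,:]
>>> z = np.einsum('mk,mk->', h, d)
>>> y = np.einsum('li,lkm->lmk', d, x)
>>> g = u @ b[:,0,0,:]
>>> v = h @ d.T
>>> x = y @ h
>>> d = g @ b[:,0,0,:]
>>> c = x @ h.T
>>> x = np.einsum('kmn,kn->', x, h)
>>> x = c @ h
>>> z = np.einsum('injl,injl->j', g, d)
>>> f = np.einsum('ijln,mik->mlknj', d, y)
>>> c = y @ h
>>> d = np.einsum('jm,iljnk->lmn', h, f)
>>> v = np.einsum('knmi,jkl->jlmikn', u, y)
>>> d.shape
(7, 3, 13)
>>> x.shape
(5, 13, 3)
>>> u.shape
(13, 17, 7, 13)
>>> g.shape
(13, 17, 7, 13)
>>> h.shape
(5, 3)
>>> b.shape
(13, 17, 7, 13)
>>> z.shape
(7,)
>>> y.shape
(5, 13, 5)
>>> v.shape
(5, 5, 7, 13, 13, 17)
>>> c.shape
(5, 13, 3)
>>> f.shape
(5, 7, 5, 13, 17)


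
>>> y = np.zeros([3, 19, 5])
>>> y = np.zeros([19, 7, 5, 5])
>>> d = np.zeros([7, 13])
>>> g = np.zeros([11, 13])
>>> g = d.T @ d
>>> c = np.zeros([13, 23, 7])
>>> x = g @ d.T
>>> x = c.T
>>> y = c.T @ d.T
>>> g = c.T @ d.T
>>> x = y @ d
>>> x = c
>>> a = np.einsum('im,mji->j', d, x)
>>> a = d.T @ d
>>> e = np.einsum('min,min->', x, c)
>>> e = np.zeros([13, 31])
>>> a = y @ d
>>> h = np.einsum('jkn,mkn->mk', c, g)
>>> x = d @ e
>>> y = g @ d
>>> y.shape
(7, 23, 13)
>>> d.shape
(7, 13)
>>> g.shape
(7, 23, 7)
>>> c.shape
(13, 23, 7)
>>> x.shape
(7, 31)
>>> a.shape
(7, 23, 13)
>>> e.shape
(13, 31)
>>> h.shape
(7, 23)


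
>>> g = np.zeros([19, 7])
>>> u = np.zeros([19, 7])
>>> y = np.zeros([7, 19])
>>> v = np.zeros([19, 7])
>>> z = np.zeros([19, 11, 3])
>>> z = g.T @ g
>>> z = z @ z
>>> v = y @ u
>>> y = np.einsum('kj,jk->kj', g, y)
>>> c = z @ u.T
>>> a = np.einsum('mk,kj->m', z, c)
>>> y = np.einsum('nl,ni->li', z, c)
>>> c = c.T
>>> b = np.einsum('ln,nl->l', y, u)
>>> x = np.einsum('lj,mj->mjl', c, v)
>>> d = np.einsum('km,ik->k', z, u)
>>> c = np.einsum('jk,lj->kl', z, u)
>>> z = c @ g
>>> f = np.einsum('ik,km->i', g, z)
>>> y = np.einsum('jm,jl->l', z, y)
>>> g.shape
(19, 7)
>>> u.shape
(19, 7)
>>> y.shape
(19,)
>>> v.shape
(7, 7)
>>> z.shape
(7, 7)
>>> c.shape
(7, 19)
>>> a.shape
(7,)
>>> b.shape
(7,)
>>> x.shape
(7, 7, 19)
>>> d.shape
(7,)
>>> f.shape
(19,)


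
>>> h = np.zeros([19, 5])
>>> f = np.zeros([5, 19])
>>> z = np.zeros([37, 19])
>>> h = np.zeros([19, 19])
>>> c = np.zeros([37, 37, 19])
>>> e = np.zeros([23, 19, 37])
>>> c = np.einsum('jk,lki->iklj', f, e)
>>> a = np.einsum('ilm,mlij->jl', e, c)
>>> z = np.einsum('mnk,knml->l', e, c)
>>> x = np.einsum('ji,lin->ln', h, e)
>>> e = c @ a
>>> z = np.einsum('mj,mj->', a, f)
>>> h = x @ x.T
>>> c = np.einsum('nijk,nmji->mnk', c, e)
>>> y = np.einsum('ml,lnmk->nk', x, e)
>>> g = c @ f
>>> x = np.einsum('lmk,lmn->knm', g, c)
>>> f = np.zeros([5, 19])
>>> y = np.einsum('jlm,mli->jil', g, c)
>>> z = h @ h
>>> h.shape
(23, 23)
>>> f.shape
(5, 19)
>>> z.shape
(23, 23)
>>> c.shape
(19, 37, 5)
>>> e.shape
(37, 19, 23, 19)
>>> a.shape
(5, 19)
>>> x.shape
(19, 5, 37)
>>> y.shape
(19, 5, 37)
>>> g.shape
(19, 37, 19)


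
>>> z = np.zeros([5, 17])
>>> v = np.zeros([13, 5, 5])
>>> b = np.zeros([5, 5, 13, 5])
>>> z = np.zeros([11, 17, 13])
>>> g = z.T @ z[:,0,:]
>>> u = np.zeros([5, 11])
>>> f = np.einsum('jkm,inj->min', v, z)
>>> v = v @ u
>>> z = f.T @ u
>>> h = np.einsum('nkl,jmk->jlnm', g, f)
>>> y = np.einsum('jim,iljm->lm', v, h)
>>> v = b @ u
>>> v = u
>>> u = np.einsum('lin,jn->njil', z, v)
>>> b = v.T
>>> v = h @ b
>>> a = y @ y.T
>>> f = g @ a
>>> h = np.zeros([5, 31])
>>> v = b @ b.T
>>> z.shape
(17, 11, 11)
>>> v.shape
(11, 11)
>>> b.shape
(11, 5)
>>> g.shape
(13, 17, 13)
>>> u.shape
(11, 5, 11, 17)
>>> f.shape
(13, 17, 13)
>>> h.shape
(5, 31)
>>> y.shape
(13, 11)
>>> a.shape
(13, 13)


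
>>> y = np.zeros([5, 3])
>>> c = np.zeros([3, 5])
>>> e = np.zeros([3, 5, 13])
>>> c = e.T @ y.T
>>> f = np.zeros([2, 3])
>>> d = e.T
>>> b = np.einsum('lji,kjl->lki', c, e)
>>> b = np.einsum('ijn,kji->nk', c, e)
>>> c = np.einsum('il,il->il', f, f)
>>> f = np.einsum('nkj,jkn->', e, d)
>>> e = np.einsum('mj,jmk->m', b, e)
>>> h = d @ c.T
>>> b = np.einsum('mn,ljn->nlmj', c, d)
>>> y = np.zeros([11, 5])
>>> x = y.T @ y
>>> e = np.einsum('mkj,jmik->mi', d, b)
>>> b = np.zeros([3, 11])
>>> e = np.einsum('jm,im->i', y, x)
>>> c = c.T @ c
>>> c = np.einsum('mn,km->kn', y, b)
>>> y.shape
(11, 5)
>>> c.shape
(3, 5)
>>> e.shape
(5,)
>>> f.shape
()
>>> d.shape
(13, 5, 3)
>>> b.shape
(3, 11)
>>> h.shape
(13, 5, 2)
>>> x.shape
(5, 5)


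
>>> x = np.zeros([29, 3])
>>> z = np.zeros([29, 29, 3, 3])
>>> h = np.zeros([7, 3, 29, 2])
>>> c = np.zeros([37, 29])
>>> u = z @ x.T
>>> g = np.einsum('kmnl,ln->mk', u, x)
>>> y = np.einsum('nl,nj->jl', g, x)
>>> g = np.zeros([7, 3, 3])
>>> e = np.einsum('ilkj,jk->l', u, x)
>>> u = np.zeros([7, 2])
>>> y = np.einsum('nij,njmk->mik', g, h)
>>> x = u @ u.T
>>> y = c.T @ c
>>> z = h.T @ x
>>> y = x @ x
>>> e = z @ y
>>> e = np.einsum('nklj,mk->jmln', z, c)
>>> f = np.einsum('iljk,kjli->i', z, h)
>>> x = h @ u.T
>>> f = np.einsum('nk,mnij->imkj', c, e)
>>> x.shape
(7, 3, 29, 7)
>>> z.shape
(2, 29, 3, 7)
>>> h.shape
(7, 3, 29, 2)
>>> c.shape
(37, 29)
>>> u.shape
(7, 2)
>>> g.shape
(7, 3, 3)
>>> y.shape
(7, 7)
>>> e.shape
(7, 37, 3, 2)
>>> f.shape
(3, 7, 29, 2)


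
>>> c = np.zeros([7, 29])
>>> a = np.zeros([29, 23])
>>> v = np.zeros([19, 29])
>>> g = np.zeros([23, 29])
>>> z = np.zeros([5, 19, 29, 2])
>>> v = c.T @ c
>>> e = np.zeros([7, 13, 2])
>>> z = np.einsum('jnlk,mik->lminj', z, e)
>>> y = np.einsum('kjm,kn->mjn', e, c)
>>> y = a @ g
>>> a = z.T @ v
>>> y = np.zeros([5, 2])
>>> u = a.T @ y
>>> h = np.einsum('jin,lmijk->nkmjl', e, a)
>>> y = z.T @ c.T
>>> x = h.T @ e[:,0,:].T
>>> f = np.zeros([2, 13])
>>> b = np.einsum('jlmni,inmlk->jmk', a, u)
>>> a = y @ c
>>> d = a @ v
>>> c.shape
(7, 29)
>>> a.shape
(5, 19, 13, 7, 29)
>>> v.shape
(29, 29)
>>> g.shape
(23, 29)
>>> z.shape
(29, 7, 13, 19, 5)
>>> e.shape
(7, 13, 2)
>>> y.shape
(5, 19, 13, 7, 7)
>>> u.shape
(29, 7, 13, 19, 2)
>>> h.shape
(2, 29, 19, 7, 5)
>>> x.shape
(5, 7, 19, 29, 7)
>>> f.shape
(2, 13)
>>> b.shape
(5, 13, 2)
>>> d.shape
(5, 19, 13, 7, 29)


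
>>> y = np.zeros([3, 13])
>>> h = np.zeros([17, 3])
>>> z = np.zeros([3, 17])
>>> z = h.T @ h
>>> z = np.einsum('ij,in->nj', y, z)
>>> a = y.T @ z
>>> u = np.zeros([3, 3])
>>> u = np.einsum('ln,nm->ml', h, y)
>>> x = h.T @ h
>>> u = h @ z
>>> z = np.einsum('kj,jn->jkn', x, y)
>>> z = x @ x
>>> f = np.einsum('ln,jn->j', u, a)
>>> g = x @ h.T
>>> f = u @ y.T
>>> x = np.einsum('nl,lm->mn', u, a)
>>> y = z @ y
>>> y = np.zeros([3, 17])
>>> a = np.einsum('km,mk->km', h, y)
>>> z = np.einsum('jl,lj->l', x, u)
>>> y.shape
(3, 17)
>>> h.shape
(17, 3)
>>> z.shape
(17,)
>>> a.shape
(17, 3)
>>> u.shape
(17, 13)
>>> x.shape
(13, 17)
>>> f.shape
(17, 3)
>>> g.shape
(3, 17)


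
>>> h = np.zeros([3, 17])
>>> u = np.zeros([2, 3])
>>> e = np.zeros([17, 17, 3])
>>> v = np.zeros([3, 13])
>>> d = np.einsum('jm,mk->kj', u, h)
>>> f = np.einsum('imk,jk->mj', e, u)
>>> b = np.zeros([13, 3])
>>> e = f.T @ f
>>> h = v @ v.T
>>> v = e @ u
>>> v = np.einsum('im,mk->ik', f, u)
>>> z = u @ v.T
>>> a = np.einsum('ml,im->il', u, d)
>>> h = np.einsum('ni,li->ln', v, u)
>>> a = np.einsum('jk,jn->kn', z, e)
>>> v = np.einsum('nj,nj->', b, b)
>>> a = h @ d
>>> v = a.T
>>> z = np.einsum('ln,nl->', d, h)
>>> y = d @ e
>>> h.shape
(2, 17)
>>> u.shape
(2, 3)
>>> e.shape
(2, 2)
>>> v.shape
(2, 2)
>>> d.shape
(17, 2)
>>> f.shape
(17, 2)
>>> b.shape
(13, 3)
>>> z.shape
()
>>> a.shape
(2, 2)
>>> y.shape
(17, 2)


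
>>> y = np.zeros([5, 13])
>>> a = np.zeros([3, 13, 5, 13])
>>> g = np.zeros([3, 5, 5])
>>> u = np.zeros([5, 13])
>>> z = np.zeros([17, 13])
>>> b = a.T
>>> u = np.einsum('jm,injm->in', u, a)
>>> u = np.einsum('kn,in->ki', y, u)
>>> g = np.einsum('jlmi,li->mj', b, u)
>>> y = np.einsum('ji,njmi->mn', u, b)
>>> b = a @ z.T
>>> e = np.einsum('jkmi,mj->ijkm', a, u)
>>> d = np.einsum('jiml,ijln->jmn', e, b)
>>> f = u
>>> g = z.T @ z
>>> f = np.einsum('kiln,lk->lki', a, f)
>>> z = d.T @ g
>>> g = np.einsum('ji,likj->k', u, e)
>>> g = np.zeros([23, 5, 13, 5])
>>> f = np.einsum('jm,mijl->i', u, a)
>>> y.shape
(13, 13)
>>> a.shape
(3, 13, 5, 13)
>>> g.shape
(23, 5, 13, 5)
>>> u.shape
(5, 3)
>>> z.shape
(17, 13, 13)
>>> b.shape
(3, 13, 5, 17)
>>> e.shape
(13, 3, 13, 5)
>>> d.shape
(13, 13, 17)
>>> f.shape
(13,)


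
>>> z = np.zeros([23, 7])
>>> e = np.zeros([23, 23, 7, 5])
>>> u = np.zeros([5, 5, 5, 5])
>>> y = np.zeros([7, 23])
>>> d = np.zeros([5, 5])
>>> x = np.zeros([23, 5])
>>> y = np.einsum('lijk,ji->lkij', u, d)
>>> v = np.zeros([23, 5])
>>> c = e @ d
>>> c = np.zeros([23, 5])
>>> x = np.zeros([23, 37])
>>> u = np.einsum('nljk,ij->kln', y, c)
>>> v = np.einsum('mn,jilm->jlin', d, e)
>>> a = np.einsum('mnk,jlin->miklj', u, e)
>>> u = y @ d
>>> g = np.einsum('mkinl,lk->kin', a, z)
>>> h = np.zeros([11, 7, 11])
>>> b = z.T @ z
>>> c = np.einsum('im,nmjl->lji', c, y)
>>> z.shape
(23, 7)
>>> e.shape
(23, 23, 7, 5)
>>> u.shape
(5, 5, 5, 5)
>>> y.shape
(5, 5, 5, 5)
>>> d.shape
(5, 5)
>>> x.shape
(23, 37)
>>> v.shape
(23, 7, 23, 5)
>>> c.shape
(5, 5, 23)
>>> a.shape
(5, 7, 5, 23, 23)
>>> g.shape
(7, 5, 23)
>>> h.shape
(11, 7, 11)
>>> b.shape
(7, 7)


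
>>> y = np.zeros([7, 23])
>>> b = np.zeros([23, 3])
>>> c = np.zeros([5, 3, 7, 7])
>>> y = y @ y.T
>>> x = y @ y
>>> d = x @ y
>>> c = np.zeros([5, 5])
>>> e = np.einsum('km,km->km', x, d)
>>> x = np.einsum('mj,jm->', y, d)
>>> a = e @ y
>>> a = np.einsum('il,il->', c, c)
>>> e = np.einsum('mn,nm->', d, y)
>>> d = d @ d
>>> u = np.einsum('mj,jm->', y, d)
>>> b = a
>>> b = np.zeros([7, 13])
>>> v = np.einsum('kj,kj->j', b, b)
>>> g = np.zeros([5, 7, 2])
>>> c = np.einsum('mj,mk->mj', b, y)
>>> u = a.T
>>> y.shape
(7, 7)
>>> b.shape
(7, 13)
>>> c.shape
(7, 13)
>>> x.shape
()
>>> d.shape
(7, 7)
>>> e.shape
()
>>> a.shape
()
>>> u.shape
()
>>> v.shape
(13,)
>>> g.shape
(5, 7, 2)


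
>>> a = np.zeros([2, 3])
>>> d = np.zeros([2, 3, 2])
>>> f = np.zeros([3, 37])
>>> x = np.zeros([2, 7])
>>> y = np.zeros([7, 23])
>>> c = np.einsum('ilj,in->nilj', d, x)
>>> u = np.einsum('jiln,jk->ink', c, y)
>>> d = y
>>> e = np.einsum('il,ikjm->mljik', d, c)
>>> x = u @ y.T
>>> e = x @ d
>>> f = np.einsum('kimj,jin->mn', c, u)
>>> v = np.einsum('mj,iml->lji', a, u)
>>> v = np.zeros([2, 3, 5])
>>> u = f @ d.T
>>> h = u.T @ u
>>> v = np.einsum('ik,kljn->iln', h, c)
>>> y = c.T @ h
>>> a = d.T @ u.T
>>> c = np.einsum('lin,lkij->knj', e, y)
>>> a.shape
(23, 3)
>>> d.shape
(7, 23)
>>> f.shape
(3, 23)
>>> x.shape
(2, 2, 7)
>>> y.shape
(2, 3, 2, 7)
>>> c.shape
(3, 23, 7)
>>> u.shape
(3, 7)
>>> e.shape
(2, 2, 23)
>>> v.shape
(7, 2, 2)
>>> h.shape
(7, 7)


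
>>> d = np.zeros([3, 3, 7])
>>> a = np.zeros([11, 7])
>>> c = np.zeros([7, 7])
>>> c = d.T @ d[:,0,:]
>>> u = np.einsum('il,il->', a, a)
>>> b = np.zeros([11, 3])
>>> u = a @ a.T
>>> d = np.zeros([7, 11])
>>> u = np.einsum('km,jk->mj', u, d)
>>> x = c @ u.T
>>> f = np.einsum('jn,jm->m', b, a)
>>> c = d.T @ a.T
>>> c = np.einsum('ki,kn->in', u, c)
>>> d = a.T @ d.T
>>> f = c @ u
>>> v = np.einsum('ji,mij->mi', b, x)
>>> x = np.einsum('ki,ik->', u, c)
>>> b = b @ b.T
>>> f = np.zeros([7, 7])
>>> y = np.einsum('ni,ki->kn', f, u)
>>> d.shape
(7, 7)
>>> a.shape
(11, 7)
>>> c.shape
(7, 11)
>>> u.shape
(11, 7)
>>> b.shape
(11, 11)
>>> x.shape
()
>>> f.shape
(7, 7)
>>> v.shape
(7, 3)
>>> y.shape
(11, 7)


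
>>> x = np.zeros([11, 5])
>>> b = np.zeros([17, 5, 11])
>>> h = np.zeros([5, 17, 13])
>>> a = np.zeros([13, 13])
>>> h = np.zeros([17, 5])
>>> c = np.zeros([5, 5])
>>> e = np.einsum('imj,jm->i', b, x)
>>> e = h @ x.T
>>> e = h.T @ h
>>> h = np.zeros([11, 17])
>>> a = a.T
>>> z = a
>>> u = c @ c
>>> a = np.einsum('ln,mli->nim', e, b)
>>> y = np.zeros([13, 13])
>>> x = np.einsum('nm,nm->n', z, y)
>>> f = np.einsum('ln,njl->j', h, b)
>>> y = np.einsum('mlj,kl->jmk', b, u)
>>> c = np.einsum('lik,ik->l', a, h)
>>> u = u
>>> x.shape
(13,)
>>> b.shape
(17, 5, 11)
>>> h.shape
(11, 17)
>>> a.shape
(5, 11, 17)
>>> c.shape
(5,)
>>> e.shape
(5, 5)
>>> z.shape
(13, 13)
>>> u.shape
(5, 5)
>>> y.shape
(11, 17, 5)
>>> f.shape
(5,)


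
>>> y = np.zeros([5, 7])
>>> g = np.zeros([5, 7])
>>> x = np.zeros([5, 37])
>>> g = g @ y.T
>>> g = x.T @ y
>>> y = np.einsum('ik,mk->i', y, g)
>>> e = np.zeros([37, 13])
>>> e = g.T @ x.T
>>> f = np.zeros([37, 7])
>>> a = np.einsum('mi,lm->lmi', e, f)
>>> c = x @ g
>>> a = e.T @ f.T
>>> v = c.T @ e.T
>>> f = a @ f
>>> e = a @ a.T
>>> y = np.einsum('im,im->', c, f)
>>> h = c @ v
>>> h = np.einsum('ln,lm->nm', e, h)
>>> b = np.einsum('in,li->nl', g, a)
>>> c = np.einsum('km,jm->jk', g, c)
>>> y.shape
()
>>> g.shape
(37, 7)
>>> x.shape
(5, 37)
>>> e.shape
(5, 5)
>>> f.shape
(5, 7)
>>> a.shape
(5, 37)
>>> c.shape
(5, 37)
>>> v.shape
(7, 7)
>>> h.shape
(5, 7)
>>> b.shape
(7, 5)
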